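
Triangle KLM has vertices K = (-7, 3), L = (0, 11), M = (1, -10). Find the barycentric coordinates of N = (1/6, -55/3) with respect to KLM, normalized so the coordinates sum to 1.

(1/6, -1/2, 4/3)

Signed area of the reference triangle: [KLM] = ½·((-7)·(11−(-10)) + 0·(-10−3) + 1·(3−11)) = ½·(-147 + 0 − 8) = -155/2.
[NLM] = ½·((1/6)·(11−(-10)) + 0·(-10−(-55/3)) + 1·(-55/3−11)) = ½·(7/2 + 0 − 88/3) = -155/12, so the K-coordinate is (-155/12)/(-155/2) = 1/6.
[KNM] = ½·((-7)·(-55/3−(-10)) + (1/6)·(-10−3) + 1·(3−(-55/3))) = ½·(175/3 − 13/6 + 64/3) = 155/4, so the L-coordinate is -1/2.
[KLN] = ½·((-7)·(11−(-55/3)) + 0·(-55/3−3) + (1/6)·(3−11)) = ½·(-616/3 + 0 − 4/3) = -310/3, so the M-coordinate is 4/3.
Check: 1/6 − 1/2 + 4/3 = 1.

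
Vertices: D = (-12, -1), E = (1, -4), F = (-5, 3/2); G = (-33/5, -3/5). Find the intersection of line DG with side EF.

Barycentric coordinates of G with respect to DEF: (2/5, 1/5, 2/5).
On side EF the D-coordinate is zero; dropping G's D-weight 2/5 and renormalizing the remaining 1/5 : 2/5 gives weights 1/3, 2/3 on E, F.
H = (1/3)·(1, -4) + (2/3)·(-5, 3/2) = (-3, -1/3).

(-3, -1/3)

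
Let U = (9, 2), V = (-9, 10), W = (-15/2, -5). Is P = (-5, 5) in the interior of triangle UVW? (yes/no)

yes

Barycentric coordinates of P: (35/172, 295/516, 29/129).
The three coordinates are positive, positive, positive; a point is interior exactly when all three are positive.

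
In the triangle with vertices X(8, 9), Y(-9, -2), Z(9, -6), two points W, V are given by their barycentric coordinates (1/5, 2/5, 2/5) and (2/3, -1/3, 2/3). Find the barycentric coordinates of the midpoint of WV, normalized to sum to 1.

Since both coordinate triples sum to 1, the midpoint's barycentrics are the componentwise average.
(1/5+2/3)/2 = 13/30; similarly 1/30 and 8/15.

(13/30, 1/30, 8/15)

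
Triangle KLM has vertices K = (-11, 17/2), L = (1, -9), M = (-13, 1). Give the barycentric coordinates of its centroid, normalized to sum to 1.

(1/3, 1/3, 1/3)

The centroid is the average of the vertices, so each weight is 1/3.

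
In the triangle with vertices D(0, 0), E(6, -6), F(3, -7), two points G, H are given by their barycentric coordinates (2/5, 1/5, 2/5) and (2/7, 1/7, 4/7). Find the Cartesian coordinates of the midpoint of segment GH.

(87/35, -31/7)

Barycentric coordinates of the midpoint are the average: (12/35, 6/35, 17/35).
Converting: (12/35)·D + (6/35)·E + (17/35)·F = (87/35, -31/7).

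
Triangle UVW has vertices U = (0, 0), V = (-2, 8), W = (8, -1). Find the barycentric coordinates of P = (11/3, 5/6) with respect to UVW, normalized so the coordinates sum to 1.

(1/3, 1/6, 1/2)

Signed area of the reference triangle: [UVW] = ½·(0·(8−(-1)) + (-2)·(-1−0) + 8·(0−8)) = ½·(0 + 2 − 64) = -31.
[PVW] = ½·((11/3)·(8−(-1)) + (-2)·(-1−(5/6)) + 8·(5/6−8)) = ½·(33 + 11/3 − 172/3) = -31/3, so the U-coordinate is (-31/3)/(-31) = 1/3.
[UPW] = ½·(0·(5/6−(-1)) + (11/3)·(-1−0) + 8·(0−(5/6))) = ½·(0 − 11/3 − 20/3) = -31/6, so the V-coordinate is 1/6.
[UVP] = ½·(0·(8−(5/6)) + (-2)·(5/6−0) + (11/3)·(0−8)) = ½·(0 − 5/3 − 88/3) = -31/2, so the W-coordinate is 1/2.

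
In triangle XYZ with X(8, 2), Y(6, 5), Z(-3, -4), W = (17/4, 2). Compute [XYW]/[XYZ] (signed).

1/4

[XYZ] = ½·(8·(5−(-4)) + 6·(-4−2) + (-3)·(2−5)) = ½·(72 − 36 + 9) = 45/2.
[XYW] = ½·(8·(5−2) + 6·(2−2) + (17/4)·(2−5)) = ½·(24 + 0 − 51/4) = 45/8, so the ratio is (45/8)/(45/2) = 1/4.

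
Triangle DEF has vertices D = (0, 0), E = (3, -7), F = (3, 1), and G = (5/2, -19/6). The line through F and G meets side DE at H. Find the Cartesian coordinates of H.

(9/4, -21/4)

Barycentric coordinates of G with respect to DEF: (1/6, 1/2, 1/3).
On side DE the F-coordinate is zero; dropping G's F-weight 1/3 and renormalizing the remaining 1/6 : 1/2 gives weights 1/4, 3/4 on D, E.
H = (1/4)·(0, 0) + (3/4)·(3, -7) = (9/4, -21/4).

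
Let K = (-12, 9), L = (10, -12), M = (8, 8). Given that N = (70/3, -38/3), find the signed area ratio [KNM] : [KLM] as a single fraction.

1

[KLM] = ½·((-12)·(-12−8) + 10·(8−9) + 8·(9−(-12))) = ½·(240 − 10 + 168) = 199.
[KNM] = ½·((-12)·(-38/3−8) + (70/3)·(8−9) + 8·(9−(-38/3))) = ½·(248 − 70/3 + 520/3) = 199, so the ratio is 199/199 = 1.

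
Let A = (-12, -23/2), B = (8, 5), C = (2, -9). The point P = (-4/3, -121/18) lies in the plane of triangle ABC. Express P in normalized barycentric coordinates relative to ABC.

Signed area of the reference triangle: [ABC] = ½·((-12)·(5−(-9)) + 8·(-9−(-23/2)) + 2·(-23/2−5)) = ½·(-168 + 20 − 33) = -181/2.
[PBC] = ½·((-4/3)·(5−(-9)) + 8·(-9−(-121/18)) + 2·(-121/18−5)) = ½·(-56/3 − 164/9 − 211/9) = -181/6, so the A-coordinate is (-181/6)/(-181/2) = 1/3.
[APC] = ½·((-12)·(-121/18−(-9)) + (-4/3)·(-9−(-23/2)) + 2·(-23/2−(-121/18))) = ½·(-82/3 − 10/3 − 86/9) = -181/9, so the B-coordinate is 2/9.
[ABP] = ½·((-12)·(5−(-121/18)) + 8·(-121/18−(-23/2)) + (-4/3)·(-23/2−5)) = ½·(-422/3 + 344/9 + 22) = -362/9, so the C-coordinate is 4/9.
Check: 1/3 + 2/9 + 4/9 = 1.

(1/3, 2/9, 4/9)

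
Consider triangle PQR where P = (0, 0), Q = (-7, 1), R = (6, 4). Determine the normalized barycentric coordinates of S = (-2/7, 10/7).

Signed area of the reference triangle: [PQR] = ½·(0·(1−4) + (-7)·(4−0) + 6·(0−1)) = ½·(0 − 28 − 6) = -17.
[SQR] = ½·((-2/7)·(1−4) + (-7)·(4−(10/7)) + 6·(10/7−1)) = ½·(6/7 − 18 + 18/7) = -51/7, so the P-coordinate is (-51/7)/(-17) = 3/7.
[PSR] = ½·(0·(10/7−4) + (-2/7)·(4−0) + 6·(0−(10/7))) = ½·(0 − 8/7 − 60/7) = -34/7, so the Q-coordinate is 2/7.
[PQS] = ½·(0·(1−(10/7)) + (-7)·(10/7−0) + (-2/7)·(0−1)) = ½·(0 − 10 + 2/7) = -34/7, so the R-coordinate is 2/7.

(3/7, 2/7, 2/7)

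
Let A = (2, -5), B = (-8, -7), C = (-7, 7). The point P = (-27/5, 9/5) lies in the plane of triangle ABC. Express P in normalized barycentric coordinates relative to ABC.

Signed area of the reference triangle: [ABC] = ½·(2·(-7−7) + (-8)·(7−(-5)) + (-7)·(-5−(-7))) = ½·(-28 − 96 − 14) = -69.
[PBC] = ½·((-27/5)·(-7−7) + (-8)·(7−(9/5)) + (-7)·(9/5−(-7))) = ½·(378/5 − 208/5 − 308/5) = -69/5, so the A-coordinate is (-69/5)/(-69) = 1/5.
[APC] = ½·(2·(9/5−7) + (-27/5)·(7−(-5)) + (-7)·(-5−(9/5))) = ½·(-52/5 − 324/5 + 238/5) = -69/5, so the B-coordinate is 1/5.
[ABP] = ½·(2·(-7−(9/5)) + (-8)·(9/5−(-5)) + (-27/5)·(-5−(-7))) = ½·(-88/5 − 272/5 − 54/5) = -207/5, so the C-coordinate is 3/5.
Check: 1/5 + 1/5 + 3/5 = 1.

(1/5, 1/5, 3/5)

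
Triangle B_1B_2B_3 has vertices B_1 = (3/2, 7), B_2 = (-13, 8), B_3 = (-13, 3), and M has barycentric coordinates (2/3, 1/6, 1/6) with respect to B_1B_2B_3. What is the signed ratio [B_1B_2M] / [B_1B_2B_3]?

1/6

The signed ratio [B_1B_2M]/[B_1B_2B_3] equals the barycentric coordinate of M at vertex B_3, which is 1/6.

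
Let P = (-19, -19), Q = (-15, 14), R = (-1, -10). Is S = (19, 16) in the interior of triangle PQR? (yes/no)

no

Barycentric coordinates of S: (-422/279, 16/31, 557/279).
The three coordinates are negative, positive, positive; a point is interior exactly when all three are positive.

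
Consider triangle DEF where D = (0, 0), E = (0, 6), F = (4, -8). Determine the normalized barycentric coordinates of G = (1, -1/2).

Signed area of the reference triangle: [DEF] = ½·(0·(6−(-8)) + 0·(-8−0) + 4·(0−6)) = ½·(0 + 0 − 24) = -12.
[GEF] = ½·(1·(6−(-8)) + 0·(-8−(-1/2)) + 4·(-1/2−6)) = ½·(14 + 0 − 26) = -6, so the D-coordinate is (-6)/(-12) = 1/2.
[DGF] = ½·(0·(-1/2−(-8)) + 1·(-8−0) + 4·(0−(-1/2))) = ½·(0 − 8 + 2) = -3, so the E-coordinate is 1/4.
[DEG] = ½·(0·(6−(-1/2)) + 0·(-1/2−0) + 1·(0−6)) = ½·(0 + 0 − 6) = -3, so the F-coordinate is 1/4.

(1/2, 1/4, 1/4)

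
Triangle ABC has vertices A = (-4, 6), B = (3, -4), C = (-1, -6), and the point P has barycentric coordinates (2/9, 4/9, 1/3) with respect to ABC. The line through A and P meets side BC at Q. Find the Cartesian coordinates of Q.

(9/7, -34/7)

Line AP meets BC where the A-coordinate vanishes; zeroing P's A-weight and renormalizing leaves B, C-weights 4/9 : 1/3 → (4/7, 3/7).
So Q = (4/7)·B + (3/7)·C = (9/7, -34/7).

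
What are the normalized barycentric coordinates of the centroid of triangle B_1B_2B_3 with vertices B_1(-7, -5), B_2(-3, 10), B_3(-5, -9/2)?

(1/3, 1/3, 1/3)

The centroid is the average of the vertices, so each weight is 1/3.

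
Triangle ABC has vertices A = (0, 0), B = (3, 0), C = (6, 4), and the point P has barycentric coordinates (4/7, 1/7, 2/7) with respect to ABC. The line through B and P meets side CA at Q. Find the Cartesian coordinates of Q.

Line BP meets CA where the B-coordinate vanishes; zeroing P's B-weight and renormalizing leaves C, A-weights 2/7 : 4/7 → (1/3, 2/3).
So Q = (1/3)·C + (2/3)·A = (2, 4/3).

(2, 4/3)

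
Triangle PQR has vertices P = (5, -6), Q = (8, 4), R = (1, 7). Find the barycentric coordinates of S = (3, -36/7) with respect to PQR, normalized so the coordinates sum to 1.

(1, -2/7, 2/7)

Signed area of the reference triangle: [PQR] = ½·(5·(4−7) + 8·(7−(-6)) + 1·(-6−4)) = ½·(-15 + 104 − 10) = 79/2.
[SQR] = ½·(3·(4−7) + 8·(7−(-36/7)) + 1·(-36/7−4)) = ½·(-9 + 680/7 − 64/7) = 79/2, so the P-coordinate is (79/2)/(79/2) = 1.
[PSR] = ½·(5·(-36/7−7) + 3·(7−(-6)) + 1·(-6−(-36/7))) = ½·(-425/7 + 39 − 6/7) = -79/7, so the Q-coordinate is -2/7.
[PQS] = ½·(5·(4−(-36/7)) + 8·(-36/7−(-6)) + 3·(-6−4)) = ½·(320/7 + 48/7 − 30) = 79/7, so the R-coordinate is 2/7.
Check: 1 − 2/7 + 2/7 = 1.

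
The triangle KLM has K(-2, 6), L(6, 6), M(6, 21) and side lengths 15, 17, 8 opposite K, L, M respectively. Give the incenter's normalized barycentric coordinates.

The incenter has barycentric coordinates proportional to the opposite side lengths: (15 : 17 : 8).
Normalizing by 15+17+8 = 40 gives (3/8, 17/40, 1/5).

(3/8, 17/40, 1/5)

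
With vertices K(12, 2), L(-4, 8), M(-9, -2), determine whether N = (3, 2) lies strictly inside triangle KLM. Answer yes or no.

yes

Barycentric coordinates of N: (10/19, 18/95, 27/95).
The three coordinates are positive, positive, positive; a point is interior exactly when all three are positive.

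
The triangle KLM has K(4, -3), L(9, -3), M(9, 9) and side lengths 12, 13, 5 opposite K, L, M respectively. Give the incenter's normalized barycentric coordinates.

The incenter has barycentric coordinates proportional to the opposite side lengths: (12 : 13 : 5).
Normalizing by 12+13+5 = 30 gives (2/5, 13/30, 1/6).

(2/5, 13/30, 1/6)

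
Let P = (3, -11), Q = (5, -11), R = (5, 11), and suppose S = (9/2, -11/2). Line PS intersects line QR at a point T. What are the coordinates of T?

Barycentric coordinates of S with respect to PQR: (1/4, 1/2, 1/4).
On side QR the P-coordinate is zero; dropping S's P-weight 1/4 and renormalizing the remaining 1/2 : 1/4 gives weights 2/3, 1/3 on Q, R.
T = (2/3)·(5, -11) + (1/3)·(5, 11) = (5, -11/3).

(5, -11/3)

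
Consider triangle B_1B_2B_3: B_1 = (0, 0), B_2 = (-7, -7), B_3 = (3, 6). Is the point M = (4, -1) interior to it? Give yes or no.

Barycentric coordinates of M: (83/21, -9/7, -5/3).
The three coordinates are positive, negative, negative; a point is interior exactly when all three are positive.

no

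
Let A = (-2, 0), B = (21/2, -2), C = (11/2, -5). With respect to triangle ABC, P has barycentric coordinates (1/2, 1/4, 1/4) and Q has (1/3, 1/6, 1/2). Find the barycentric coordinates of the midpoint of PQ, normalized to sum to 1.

Since both coordinate triples sum to 1, the midpoint's barycentrics are the componentwise average.
(1/2+1/3)/2 = 5/12; similarly 5/24 and 3/8.

(5/12, 5/24, 3/8)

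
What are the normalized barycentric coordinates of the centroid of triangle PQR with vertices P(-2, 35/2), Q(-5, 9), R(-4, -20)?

The centroid is the average of the vertices, so each weight is 1/3.

(1/3, 1/3, 1/3)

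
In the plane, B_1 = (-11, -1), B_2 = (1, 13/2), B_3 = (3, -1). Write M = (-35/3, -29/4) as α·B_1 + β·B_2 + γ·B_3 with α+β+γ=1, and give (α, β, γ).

Signed area of the reference triangle: [B_1B_2B_3] = ½·((-11)·(13/2−(-1)) + 1·(-1−(-1)) + 3·(-1−(13/2))) = ½·(-165/2 + 0 − 45/2) = -105/2.
[MB_2B_3] = ½·((-35/3)·(13/2−(-1)) + 1·(-1−(-29/4)) + 3·(-29/4−(13/2))) = ½·(-175/2 + 25/4 − 165/4) = -245/4, so the B_1-coordinate is (-245/4)/(-105/2) = 7/6.
[B_1MB_3] = ½·((-11)·(-29/4−(-1)) + (-35/3)·(-1−(-1)) + 3·(-1−(-29/4))) = ½·(275/4 + 0 + 75/4) = 175/4, so the B_2-coordinate is -5/6.
[B_1B_2M] = ½·((-11)·(13/2−(-29/4)) + 1·(-29/4−(-1)) + (-35/3)·(-1−(13/2))) = ½·(-605/4 − 25/4 + 175/2) = -35, so the B_3-coordinate is 2/3.
Check: 7/6 − 5/6 + 2/3 = 1.

(7/6, -5/6, 2/3)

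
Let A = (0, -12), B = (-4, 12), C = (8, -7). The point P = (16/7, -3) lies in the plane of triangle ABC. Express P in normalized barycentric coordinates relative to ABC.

(2/7, 2/7, 3/7)

Signed area of the reference triangle: [ABC] = ½·(0·(12−(-7)) + (-4)·(-7−(-12)) + 8·(-12−12)) = ½·(0 − 20 − 192) = -106.
[PBC] = ½·((16/7)·(12−(-7)) + (-4)·(-7−(-3)) + 8·(-3−12)) = ½·(304/7 + 16 − 120) = -212/7, so the A-coordinate is (-212/7)/(-106) = 2/7.
[APC] = ½·(0·(-3−(-7)) + (16/7)·(-7−(-12)) + 8·(-12−(-3))) = ½·(0 + 80/7 − 72) = -212/7, so the B-coordinate is 2/7.
[ABP] = ½·(0·(12−(-3)) + (-4)·(-3−(-12)) + (16/7)·(-12−12)) = ½·(0 − 36 − 384/7) = -318/7, so the C-coordinate is 3/7.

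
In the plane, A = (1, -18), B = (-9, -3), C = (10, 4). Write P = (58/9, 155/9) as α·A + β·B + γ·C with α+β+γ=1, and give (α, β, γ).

(-7/9, 5/9, 11/9)

Signed area of the reference triangle: [ABC] = ½·(1·(-3−4) + (-9)·(4−(-18)) + 10·(-18−(-3))) = ½·(-7 − 198 − 150) = -355/2.
[PBC] = ½·((58/9)·(-3−4) + (-9)·(4−(155/9)) + 10·(155/9−(-3))) = ½·(-406/9 + 119 + 1820/9) = 2485/18, so the A-coordinate is (2485/18)/(-355/2) = -7/9.
[APC] = ½·(1·(155/9−4) + (58/9)·(4−(-18)) + 10·(-18−(155/9))) = ½·(119/9 + 1276/9 − 3170/9) = -1775/18, so the B-coordinate is 5/9.
[ABP] = ½·(1·(-3−(155/9)) + (-9)·(155/9−(-18)) + (58/9)·(-18−(-3))) = ½·(-182/9 − 317 − 290/3) = -3905/18, so the C-coordinate is 11/9.
Check: -7/9 + 5/9 + 11/9 = 1.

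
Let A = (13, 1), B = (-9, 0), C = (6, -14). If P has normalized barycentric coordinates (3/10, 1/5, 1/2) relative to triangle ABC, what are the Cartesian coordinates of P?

P = (3/10)·A + (1/5)·B + (1/2)·C.
x-coordinate: (3/10)·13 + (1/5)·(-9) + (1/2)·6 = 51/10.
y-coordinate: (3/10)·1 + (1/5)·0 + (1/2)·(-14) = -67/10.

(51/10, -67/10)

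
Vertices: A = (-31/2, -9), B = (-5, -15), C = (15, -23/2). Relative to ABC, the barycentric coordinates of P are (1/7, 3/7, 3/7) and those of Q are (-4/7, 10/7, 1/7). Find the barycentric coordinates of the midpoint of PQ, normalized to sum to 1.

Since both coordinate triples sum to 1, the midpoint's barycentrics are the componentwise average.
(1/7+-4/7)/2 = -3/14; similarly 13/14 and 2/7.

(-3/14, 13/14, 2/7)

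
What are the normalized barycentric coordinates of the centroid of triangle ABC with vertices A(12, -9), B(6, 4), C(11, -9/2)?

The centroid is the average of the vertices, so each weight is 1/3.

(1/3, 1/3, 1/3)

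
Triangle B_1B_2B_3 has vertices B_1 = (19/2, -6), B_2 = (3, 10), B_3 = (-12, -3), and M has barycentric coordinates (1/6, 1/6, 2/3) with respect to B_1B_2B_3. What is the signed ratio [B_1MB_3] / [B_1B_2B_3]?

1/6

The signed ratio [B_1MB_3]/[B_1B_2B_3] equals the barycentric coordinate of M at vertex B_2, which is 1/6.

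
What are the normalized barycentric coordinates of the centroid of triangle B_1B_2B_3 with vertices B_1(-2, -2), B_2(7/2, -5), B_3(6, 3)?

The centroid is the average of the vertices, so each weight is 1/3.

(1/3, 1/3, 1/3)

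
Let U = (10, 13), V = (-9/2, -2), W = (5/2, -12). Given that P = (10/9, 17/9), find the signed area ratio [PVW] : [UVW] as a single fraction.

1/3

[UVW] = ½·(10·(-2−(-12)) + (-9/2)·(-12−13) + (5/2)·(13−(-2))) = ½·(100 + 225/2 + 75/2) = 125.
[PVW] = ½·((10/9)·(-2−(-12)) + (-9/2)·(-12−(17/9)) + (5/2)·(17/9−(-2))) = ½·(100/9 + 125/2 + 175/18) = 125/3, so the ratio is (125/3)/125 = 1/3.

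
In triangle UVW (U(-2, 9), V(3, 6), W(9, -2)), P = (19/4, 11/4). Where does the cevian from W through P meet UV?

(1/2, 15/2)

Barycentric coordinates of P with respect to UVW: (1/4, 1/4, 1/2).
On side UV the W-coordinate is zero; dropping P's W-weight 1/2 and renormalizing the remaining 1/4 : 1/4 gives weights 1/2, 1/2 on U, V.
Q = (1/2)·(-2, 9) + (1/2)·(3, 6) = (1/2, 15/2).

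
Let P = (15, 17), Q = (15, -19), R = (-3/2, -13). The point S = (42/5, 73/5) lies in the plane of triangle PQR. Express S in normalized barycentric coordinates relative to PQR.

(13/15, -4/15, 2/5)

Signed area of the reference triangle: [PQR] = ½·(15·(-19−(-13)) + 15·(-13−17) + (-3/2)·(17−(-19))) = ½·(-90 − 450 − 54) = -297.
[SQR] = ½·((42/5)·(-19−(-13)) + 15·(-13−(73/5)) + (-3/2)·(73/5−(-19))) = ½·(-252/5 − 414 − 252/5) = -1287/5, so the P-coordinate is (-1287/5)/(-297) = 13/15.
[PSR] = ½·(15·(73/5−(-13)) + (42/5)·(-13−17) + (-3/2)·(17−(73/5))) = ½·(414 − 252 − 18/5) = 396/5, so the Q-coordinate is -4/15.
[PQS] = ½·(15·(-19−(73/5)) + 15·(73/5−17) + (42/5)·(17−(-19))) = ½·(-504 − 36 + 1512/5) = -594/5, so the R-coordinate is 2/5.
Check: 13/15 − 4/15 + 2/5 = 1.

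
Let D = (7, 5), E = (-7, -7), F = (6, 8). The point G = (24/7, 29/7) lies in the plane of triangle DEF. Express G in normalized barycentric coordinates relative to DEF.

(3/14, 3/14, 4/7)

Signed area of the reference triangle: [DEF] = ½·(7·(-7−8) + (-7)·(8−5) + 6·(5−(-7))) = ½·(-105 − 21 + 72) = -27.
[GEF] = ½·((24/7)·(-7−8) + (-7)·(8−(29/7)) + 6·(29/7−(-7))) = ½·(-360/7 − 27 + 468/7) = -81/14, so the D-coordinate is (-81/14)/(-27) = 3/14.
[DGF] = ½·(7·(29/7−8) + (24/7)·(8−5) + 6·(5−(29/7))) = ½·(-27 + 72/7 + 36/7) = -81/14, so the E-coordinate is 3/14.
[DEG] = ½·(7·(-7−(29/7)) + (-7)·(29/7−5) + (24/7)·(5−(-7))) = ½·(-78 + 6 + 288/7) = -108/7, so the F-coordinate is 4/7.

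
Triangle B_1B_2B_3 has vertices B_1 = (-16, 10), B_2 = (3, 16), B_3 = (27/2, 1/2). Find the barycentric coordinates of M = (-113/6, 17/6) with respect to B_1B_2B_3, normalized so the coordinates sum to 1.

Signed area of the reference triangle: [B_1B_2B_3] = ½·((-16)·(16−(1/2)) + 3·(1/2−10) + (27/2)·(10−16)) = ½·(-248 − 57/2 − 81) = -715/4.
[MB_2B_3] = ½·((-113/6)·(16−(1/2)) + 3·(1/2−(17/6)) + (27/2)·(17/6−16)) = ½·(-3503/12 − 7 − 711/4) = -715/3, so the B_1-coordinate is (-715/3)/(-715/4) = 4/3.
[B_1MB_3] = ½·((-16)·(17/6−(1/2)) + (-113/6)·(1/2−10) + (27/2)·(10−(17/6))) = ½·(-112/3 + 2147/12 + 387/4) = 715/6, so the B_2-coordinate is -2/3.
[B_1B_2M] = ½·((-16)·(16−(17/6)) + 3·(17/6−10) + (-113/6)·(10−16)) = ½·(-632/3 − 43/2 + 113) = -715/12, so the B_3-coordinate is 1/3.
Check: 4/3 − 2/3 + 1/3 = 1.

(4/3, -2/3, 1/3)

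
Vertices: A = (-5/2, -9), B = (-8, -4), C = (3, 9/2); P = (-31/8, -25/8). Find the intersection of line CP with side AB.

Barycentric coordinates of P with respect to ABC: (1/4, 1/2, 1/4).
On side AB the C-coordinate is zero; dropping P's C-weight 1/4 and renormalizing the remaining 1/4 : 1/2 gives weights 1/3, 2/3 on A, B.
Q = (1/3)·(-5/2, -9) + (2/3)·(-8, -4) = (-37/6, -17/3).

(-37/6, -17/3)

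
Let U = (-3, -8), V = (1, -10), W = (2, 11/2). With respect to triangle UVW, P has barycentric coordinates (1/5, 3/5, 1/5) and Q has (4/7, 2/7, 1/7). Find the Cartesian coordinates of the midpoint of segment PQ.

Barycentric coordinates of the midpoint are the average: (27/70, 31/70, 6/35).
Converting: (27/70)·U + (31/70)·V + (6/35)·W = (-13/35, -46/7).

(-13/35, -46/7)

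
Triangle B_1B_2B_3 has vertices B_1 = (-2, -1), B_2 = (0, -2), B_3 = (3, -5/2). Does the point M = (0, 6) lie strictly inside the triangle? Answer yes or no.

Barycentric coordinates of M: (12, -19, 8).
The three coordinates are positive, negative, positive; a point is interior exactly when all three are positive.

no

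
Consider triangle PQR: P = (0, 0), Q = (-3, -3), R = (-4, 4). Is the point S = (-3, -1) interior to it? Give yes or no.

Barycentric coordinates of S: (1/12, 2/3, 1/4).
The three coordinates are positive, positive, positive; a point is interior exactly when all three are positive.

yes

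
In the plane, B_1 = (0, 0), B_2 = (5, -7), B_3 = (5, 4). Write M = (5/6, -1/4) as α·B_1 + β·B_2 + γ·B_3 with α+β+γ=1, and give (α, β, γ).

Signed area of the reference triangle: [B_1B_2B_3] = ½·(0·(-7−4) + 5·(4−0) + 5·(0−(-7))) = ½·(0 + 20 + 35) = 55/2.
[MB_2B_3] = ½·((5/6)·(-7−4) + 5·(4−(-1/4)) + 5·(-1/4−(-7))) = ½·(-55/6 + 85/4 + 135/4) = 275/12, so the B_1-coordinate is (275/12)/(55/2) = 5/6.
[B_1MB_3] = ½·(0·(-1/4−4) + (5/6)·(4−0) + 5·(0−(-1/4))) = ½·(0 + 10/3 + 5/4) = 55/24, so the B_2-coordinate is 1/12.
[B_1B_2M] = ½·(0·(-7−(-1/4)) + 5·(-1/4−0) + (5/6)·(0−(-7))) = ½·(0 − 5/4 + 35/6) = 55/24, so the B_3-coordinate is 1/12.
Check: 5/6 + 1/12 + 1/12 = 1.

(5/6, 1/12, 1/12)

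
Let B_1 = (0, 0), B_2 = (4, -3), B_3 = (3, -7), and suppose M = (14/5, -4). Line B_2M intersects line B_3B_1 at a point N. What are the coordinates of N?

Barycentric coordinates of M with respect to B_1B_2B_3: (1/5, 2/5, 2/5).
On side B_3B_1 the B_2-coordinate is zero; dropping M's B_2-weight 2/5 and renormalizing the remaining 2/5 : 1/5 gives weights 2/3, 1/3 on B_3, B_1.
N = (2/3)·(3, -7) + (1/3)·(0, 0) = (2, -14/3).

(2, -14/3)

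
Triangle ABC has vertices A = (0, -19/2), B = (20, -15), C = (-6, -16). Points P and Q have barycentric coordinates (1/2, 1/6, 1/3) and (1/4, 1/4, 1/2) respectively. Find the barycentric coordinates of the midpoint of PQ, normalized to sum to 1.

Since both coordinate triples sum to 1, the midpoint's barycentrics are the componentwise average.
(1/2+1/4)/2 = 3/8; similarly 5/24 and 5/12.

(3/8, 5/24, 5/12)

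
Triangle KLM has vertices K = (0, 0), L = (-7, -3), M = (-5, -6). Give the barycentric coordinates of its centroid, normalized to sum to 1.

The centroid is the average of the vertices, so each weight is 1/3.

(1/3, 1/3, 1/3)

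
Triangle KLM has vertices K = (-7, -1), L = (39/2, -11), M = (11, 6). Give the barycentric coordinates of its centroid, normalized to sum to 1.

The centroid is the average of the vertices, so each weight is 1/3.

(1/3, 1/3, 1/3)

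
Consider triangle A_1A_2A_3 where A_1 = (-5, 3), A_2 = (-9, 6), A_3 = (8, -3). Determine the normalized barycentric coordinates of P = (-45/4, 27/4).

(1/2, 3/4, -1/4)

Signed area of the reference triangle: [A_1A_2A_3] = ½·((-5)·(6−(-3)) + (-9)·(-3−3) + 8·(3−6)) = ½·(-45 + 54 − 24) = -15/2.
[PA_2A_3] = ½·((-45/4)·(6−(-3)) + (-9)·(-3−(27/4)) + 8·(27/4−6)) = ½·(-405/4 + 351/4 + 6) = -15/4, so the A_1-coordinate is (-15/4)/(-15/2) = 1/2.
[A_1PA_3] = ½·((-5)·(27/4−(-3)) + (-45/4)·(-3−3) + 8·(3−(27/4))) = ½·(-195/4 + 135/2 − 30) = -45/8, so the A_2-coordinate is 3/4.
[A_1A_2P] = ½·((-5)·(6−(27/4)) + (-9)·(27/4−3) + (-45/4)·(3−6)) = ½·(15/4 − 135/4 + 135/4) = 15/8, so the A_3-coordinate is -1/4.
Check: 1/2 + 3/4 − 1/4 = 1.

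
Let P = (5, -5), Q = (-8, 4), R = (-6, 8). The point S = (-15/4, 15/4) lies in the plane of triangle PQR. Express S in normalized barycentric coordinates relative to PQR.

(1/4, 1/4, 1/2)

Signed area of the reference triangle: [PQR] = ½·(5·(4−8) + (-8)·(8−(-5)) + (-6)·(-5−4)) = ½·(-20 − 104 + 54) = -35.
[SQR] = ½·((-15/4)·(4−8) + (-8)·(8−(15/4)) + (-6)·(15/4−4)) = ½·(15 − 34 + 3/2) = -35/4, so the P-coordinate is (-35/4)/(-35) = 1/4.
[PSR] = ½·(5·(15/4−8) + (-15/4)·(8−(-5)) + (-6)·(-5−(15/4))) = ½·(-85/4 − 195/4 + 105/2) = -35/4, so the Q-coordinate is 1/4.
[PQS] = ½·(5·(4−(15/4)) + (-8)·(15/4−(-5)) + (-15/4)·(-5−4)) = ½·(5/4 − 70 + 135/4) = -35/2, so the R-coordinate is 1/2.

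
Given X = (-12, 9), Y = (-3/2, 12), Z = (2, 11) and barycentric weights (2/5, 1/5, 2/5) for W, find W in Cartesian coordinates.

(-43/10, 52/5)

W = (2/5)·X + (1/5)·Y + (2/5)·Z.
x-coordinate: (2/5)·(-12) + (1/5)·(-3/2) + (2/5)·2 = -43/10.
y-coordinate: (2/5)·9 + (1/5)·12 + (2/5)·11 = 52/5.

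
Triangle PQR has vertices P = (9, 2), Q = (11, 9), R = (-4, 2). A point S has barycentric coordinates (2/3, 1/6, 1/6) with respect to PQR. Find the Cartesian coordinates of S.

(43/6, 19/6)

S = (2/3)·P + (1/6)·Q + (1/6)·R.
x-coordinate: (2/3)·9 + (1/6)·11 + (1/6)·(-4) = 43/6.
y-coordinate: (2/3)·2 + (1/6)·9 + (1/6)·2 = 19/6.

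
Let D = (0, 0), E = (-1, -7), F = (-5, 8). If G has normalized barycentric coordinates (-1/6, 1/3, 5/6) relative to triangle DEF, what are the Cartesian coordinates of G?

(-9/2, 13/3)

G = (-1/6)·D + (1/3)·E + (5/6)·F.
x-coordinate: (-1/6)·0 + (1/3)·(-1) + (5/6)·(-5) = -9/2.
y-coordinate: (-1/6)·0 + (1/3)·(-7) + (5/6)·8 = 13/3.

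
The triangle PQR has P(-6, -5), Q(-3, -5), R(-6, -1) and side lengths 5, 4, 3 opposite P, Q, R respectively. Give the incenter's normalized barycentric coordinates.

The incenter has barycentric coordinates proportional to the opposite side lengths: (5 : 4 : 3).
Normalizing by 5+4+3 = 12 gives (5/12, 1/3, 1/4).

(5/12, 1/3, 1/4)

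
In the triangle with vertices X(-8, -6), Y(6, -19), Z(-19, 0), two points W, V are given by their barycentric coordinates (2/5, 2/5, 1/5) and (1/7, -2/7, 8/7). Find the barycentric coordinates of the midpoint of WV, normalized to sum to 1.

Since both coordinate triples sum to 1, the midpoint's barycentrics are the componentwise average.
(2/5+1/7)/2 = 19/70; similarly 2/35 and 47/70.

(19/70, 2/35, 47/70)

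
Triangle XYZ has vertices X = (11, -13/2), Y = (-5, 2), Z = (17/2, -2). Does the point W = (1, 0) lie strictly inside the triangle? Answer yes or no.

yes

Barycentric coordinates of W: (12/203, 115/203, 76/203).
The three coordinates are positive, positive, positive; a point is interior exactly when all three are positive.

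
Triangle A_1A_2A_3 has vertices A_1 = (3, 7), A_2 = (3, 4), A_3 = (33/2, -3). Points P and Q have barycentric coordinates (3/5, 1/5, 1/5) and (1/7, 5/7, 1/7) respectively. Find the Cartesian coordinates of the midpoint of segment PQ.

(186/35, 137/35)

Barycentric coordinates of the midpoint are the average: (13/35, 16/35, 6/35).
Converting: (13/35)·A_1 + (16/35)·A_2 + (6/35)·A_3 = (186/35, 137/35).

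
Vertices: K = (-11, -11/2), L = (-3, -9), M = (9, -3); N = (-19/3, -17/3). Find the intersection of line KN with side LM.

(3, -6)

Barycentric coordinates of N with respect to KLM: (2/3, 1/6, 1/6).
On side LM the K-coordinate is zero; dropping N's K-weight 2/3 and renormalizing the remaining 1/6 : 1/6 gives weights 1/2, 1/2 on L, M.
J = (1/2)·(-3, -9) + (1/2)·(9, -3) = (3, -6).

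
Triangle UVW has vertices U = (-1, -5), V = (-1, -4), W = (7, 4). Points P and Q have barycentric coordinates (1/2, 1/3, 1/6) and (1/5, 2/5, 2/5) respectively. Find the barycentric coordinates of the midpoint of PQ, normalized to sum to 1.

Since both coordinate triples sum to 1, the midpoint's barycentrics are the componentwise average.
(1/2+1/5)/2 = 7/20; similarly 11/30 and 17/60.

(7/20, 11/30, 17/60)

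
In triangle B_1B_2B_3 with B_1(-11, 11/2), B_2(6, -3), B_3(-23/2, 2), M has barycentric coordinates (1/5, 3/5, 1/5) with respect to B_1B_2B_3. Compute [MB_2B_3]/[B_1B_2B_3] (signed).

The signed ratio [MB_2B_3]/[B_1B_2B_3] equals the barycentric coordinate of M at vertex B_1, which is 1/5.

1/5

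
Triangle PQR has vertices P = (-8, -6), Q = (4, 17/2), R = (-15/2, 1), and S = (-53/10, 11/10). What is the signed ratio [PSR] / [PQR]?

[PQR] = ½·((-8)·(17/2−1) + 4·(1−(-6)) + (-15/2)·(-6−(17/2))) = ½·(-60 + 28 + 435/4) = 307/8.
[PSR] = ½·((-8)·(11/10−1) + (-53/10)·(1−(-6)) + (-15/2)·(-6−(11/10))) = ½·(-4/5 − 371/10 + 213/4) = 307/40, so the ratio is (307/40)/(307/8) = 1/5.

1/5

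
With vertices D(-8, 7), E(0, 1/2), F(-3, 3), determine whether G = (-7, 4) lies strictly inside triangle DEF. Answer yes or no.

Barycentric coordinates of G: (14, 22, -35).
The three coordinates are positive, positive, negative; a point is interior exactly when all three are positive.

no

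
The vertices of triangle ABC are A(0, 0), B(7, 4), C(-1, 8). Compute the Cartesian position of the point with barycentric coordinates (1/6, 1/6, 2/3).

(1/2, 6)

P = (1/6)·A + (1/6)·B + (2/3)·C.
x-coordinate: (1/6)·0 + (1/6)·7 + (2/3)·(-1) = 1/2.
y-coordinate: (1/6)·0 + (1/6)·4 + (2/3)·8 = 6.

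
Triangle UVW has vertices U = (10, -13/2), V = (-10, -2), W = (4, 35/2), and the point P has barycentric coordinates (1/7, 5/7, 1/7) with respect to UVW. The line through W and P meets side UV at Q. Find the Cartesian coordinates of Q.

Line WP meets UV where the W-coordinate vanishes; zeroing P's W-weight and renormalizing leaves U, V-weights 1/7 : 5/7 → (1/6, 5/6).
So Q = (1/6)·U + (5/6)·V = (-20/3, -11/4).

(-20/3, -11/4)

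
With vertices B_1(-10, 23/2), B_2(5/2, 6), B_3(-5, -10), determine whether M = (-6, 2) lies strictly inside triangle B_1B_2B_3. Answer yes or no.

yes

Barycentric coordinates of M: (424/965, 154/965, 387/965).
The three coordinates are positive, positive, positive; a point is interior exactly when all three are positive.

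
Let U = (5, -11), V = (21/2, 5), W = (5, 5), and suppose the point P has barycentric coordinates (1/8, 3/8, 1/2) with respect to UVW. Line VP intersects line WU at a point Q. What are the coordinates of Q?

(5, 9/5)

Line VP meets WU where the V-coordinate vanishes; zeroing P's V-weight and renormalizing leaves W, U-weights 1/2 : 1/8 → (4/5, 1/5).
So Q = (4/5)·W + (1/5)·U = (5, 9/5).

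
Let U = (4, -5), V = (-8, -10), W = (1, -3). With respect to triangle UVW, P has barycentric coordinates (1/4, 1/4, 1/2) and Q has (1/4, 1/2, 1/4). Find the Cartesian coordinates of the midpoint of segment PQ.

Barycentric coordinates of the midpoint are the average: (1/4, 3/8, 3/8).
Converting: (1/4)·U + (3/8)·V + (3/8)·W = (-13/8, -49/8).

(-13/8, -49/8)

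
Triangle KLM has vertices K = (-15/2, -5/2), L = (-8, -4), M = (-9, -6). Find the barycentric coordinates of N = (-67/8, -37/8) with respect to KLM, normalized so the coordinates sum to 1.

Signed area of the reference triangle: [KLM] = ½·((-15/2)·(-4−(-6)) + (-8)·(-6−(-5/2)) + (-9)·(-5/2−(-4))) = ½·(-15 + 28 − 27/2) = -1/4.
[NLM] = ½·((-67/8)·(-4−(-6)) + (-8)·(-6−(-37/8)) + (-9)·(-37/8−(-4))) = ½·(-67/4 + 11 + 45/8) = -1/16, so the K-coordinate is (-1/16)/(-1/4) = 1/4.
[KNM] = ½·((-15/2)·(-37/8−(-6)) + (-67/8)·(-6−(-5/2)) + (-9)·(-5/2−(-37/8))) = ½·(-165/16 + 469/16 − 153/8) = -1/16, so the L-coordinate is 1/4.
[KLN] = ½·((-15/2)·(-4−(-37/8)) + (-8)·(-37/8−(-5/2)) + (-67/8)·(-5/2−(-4))) = ½·(-75/16 + 17 − 201/16) = -1/8, so the M-coordinate is 1/2.

(1/4, 1/4, 1/2)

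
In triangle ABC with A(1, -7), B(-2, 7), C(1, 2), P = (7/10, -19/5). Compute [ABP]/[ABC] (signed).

[ABC] = ½·(1·(7−2) + (-2)·(2−(-7)) + 1·(-7−7)) = ½·(5 − 18 − 14) = -27/2.
[ABP] = ½·(1·(7−(-19/5)) + (-2)·(-19/5−(-7)) + (7/10)·(-7−7)) = ½·(54/5 − 32/5 − 49/5) = -27/10, so the ratio is (-27/10)/(-27/2) = 1/5.

1/5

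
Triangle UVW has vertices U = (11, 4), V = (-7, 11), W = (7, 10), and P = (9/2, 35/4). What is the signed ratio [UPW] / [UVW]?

1/4

[UVW] = ½·(11·(11−10) + (-7)·(10−4) + 7·(4−11)) = ½·(11 − 42 − 49) = -40.
[UPW] = ½·(11·(35/4−10) + (9/2)·(10−4) + 7·(4−(35/4))) = ½·(-55/4 + 27 − 133/4) = -10, so the ratio is (-10)/(-40) = 1/4.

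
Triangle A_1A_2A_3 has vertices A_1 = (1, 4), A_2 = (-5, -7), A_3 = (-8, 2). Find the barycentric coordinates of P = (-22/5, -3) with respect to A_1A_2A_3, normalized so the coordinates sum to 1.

Signed area of the reference triangle: [A_1A_2A_3] = ½·(1·(-7−2) + (-5)·(2−4) + (-8)·(4−(-7))) = ½·(-9 + 10 − 88) = -87/2.
[PA_2A_3] = ½·((-22/5)·(-7−2) + (-5)·(2−(-3)) + (-8)·(-3−(-7))) = ½·(198/5 − 25 − 32) = -87/10, so the A_1-coordinate is (-87/10)/(-87/2) = 1/5.
[A_1PA_3] = ½·(1·(-3−2) + (-22/5)·(2−4) + (-8)·(4−(-3))) = ½·(-5 + 44/5 − 56) = -261/10, so the A_2-coordinate is 3/5.
[A_1A_2P] = ½·(1·(-7−(-3)) + (-5)·(-3−4) + (-22/5)·(4−(-7))) = ½·(-4 + 35 − 242/5) = -87/10, so the A_3-coordinate is 1/5.
Check: 1/5 + 3/5 + 1/5 = 1.

(1/5, 3/5, 1/5)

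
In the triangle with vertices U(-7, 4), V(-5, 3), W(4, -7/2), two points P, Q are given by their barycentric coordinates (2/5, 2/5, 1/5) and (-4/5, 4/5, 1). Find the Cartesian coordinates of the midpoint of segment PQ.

Barycentric coordinates of the midpoint are the average: (-1/5, 3/5, 3/5).
Converting: (-1/5)·U + (3/5)·V + (3/5)·W = (4/5, -11/10).

(4/5, -11/10)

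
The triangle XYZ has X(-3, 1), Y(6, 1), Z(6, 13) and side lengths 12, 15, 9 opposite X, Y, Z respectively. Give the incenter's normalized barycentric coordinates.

The incenter has barycentric coordinates proportional to the opposite side lengths: (12 : 15 : 9).
Normalizing by 12+15+9 = 36 gives (1/3, 5/12, 1/4).

(1/3, 5/12, 1/4)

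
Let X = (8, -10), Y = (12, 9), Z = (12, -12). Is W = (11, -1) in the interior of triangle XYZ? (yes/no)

yes

Barycentric coordinates of W: (1/4, 1/2, 1/4).
The three coordinates are positive, positive, positive; a point is interior exactly when all three are positive.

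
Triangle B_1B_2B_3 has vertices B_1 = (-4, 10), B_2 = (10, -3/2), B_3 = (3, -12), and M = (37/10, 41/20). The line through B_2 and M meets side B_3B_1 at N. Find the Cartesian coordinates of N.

Barycentric coordinates of M with respect to B_1B_2B_3: (2/5, 1/2, 1/10).
On side B_3B_1 the B_2-coordinate is zero; dropping M's B_2-weight 1/2 and renormalizing the remaining 1/10 : 2/5 gives weights 1/5, 4/5 on B_3, B_1.
N = (1/5)·(3, -12) + (4/5)·(-4, 10) = (-13/5, 28/5).

(-13/5, 28/5)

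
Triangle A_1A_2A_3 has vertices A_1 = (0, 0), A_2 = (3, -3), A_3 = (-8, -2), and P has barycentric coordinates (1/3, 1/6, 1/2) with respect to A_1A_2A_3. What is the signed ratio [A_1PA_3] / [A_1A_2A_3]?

1/6

The signed ratio [A_1PA_3]/[A_1A_2A_3] equals the barycentric coordinate of P at vertex A_2, which is 1/6.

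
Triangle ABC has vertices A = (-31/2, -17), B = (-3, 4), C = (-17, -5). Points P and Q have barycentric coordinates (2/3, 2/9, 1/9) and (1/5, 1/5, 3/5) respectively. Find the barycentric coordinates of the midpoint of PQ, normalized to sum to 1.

(13/30, 19/90, 16/45)

Since both coordinate triples sum to 1, the midpoint's barycentrics are the componentwise average.
(2/3+1/5)/2 = 13/30; similarly 19/90 and 16/45.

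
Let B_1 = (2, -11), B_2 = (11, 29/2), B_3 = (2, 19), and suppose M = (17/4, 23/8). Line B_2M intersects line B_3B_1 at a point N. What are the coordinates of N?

Barycentric coordinates of M with respect to B_1B_2B_3: (1/2, 1/4, 1/4).
On side B_3B_1 the B_2-coordinate is zero; dropping M's B_2-weight 1/4 and renormalizing the remaining 1/4 : 1/2 gives weights 1/3, 2/3 on B_3, B_1.
N = (1/3)·(2, 19) + (2/3)·(2, -11) = (2, -1).

(2, -1)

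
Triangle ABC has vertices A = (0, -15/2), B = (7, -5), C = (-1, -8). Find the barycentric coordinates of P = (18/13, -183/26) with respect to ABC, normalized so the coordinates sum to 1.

(7/13, 3/13, 3/13)

Signed area of the reference triangle: [ABC] = ½·(0·(-5−(-8)) + 7·(-8−(-15/2)) + (-1)·(-15/2−(-5))) = ½·(0 − 7/2 + 5/2) = -1/2.
[PBC] = ½·((18/13)·(-5−(-8)) + 7·(-8−(-183/26)) + (-1)·(-183/26−(-5))) = ½·(54/13 − 175/26 + 53/26) = -7/26, so the A-coordinate is (-7/26)/(-1/2) = 7/13.
[APC] = ½·(0·(-183/26−(-8)) + (18/13)·(-8−(-15/2)) + (-1)·(-15/2−(-183/26))) = ½·(0 − 9/13 + 6/13) = -3/26, so the B-coordinate is 3/13.
[ABP] = ½·(0·(-5−(-183/26)) + 7·(-183/26−(-15/2)) + (18/13)·(-15/2−(-5))) = ½·(0 + 42/13 − 45/13) = -3/26, so the C-coordinate is 3/13.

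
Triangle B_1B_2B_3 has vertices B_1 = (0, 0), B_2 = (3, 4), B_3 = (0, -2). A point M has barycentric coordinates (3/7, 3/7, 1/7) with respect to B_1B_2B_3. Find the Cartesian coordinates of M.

M = (3/7)·B_1 + (3/7)·B_2 + (1/7)·B_3.
x-coordinate: (3/7)·0 + (3/7)·3 + (1/7)·0 = 9/7.
y-coordinate: (3/7)·0 + (3/7)·4 + (1/7)·(-2) = 10/7.

(9/7, 10/7)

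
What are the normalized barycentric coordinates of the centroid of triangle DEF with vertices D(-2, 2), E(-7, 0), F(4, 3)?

The centroid is the average of the vertices, so each weight is 1/3.

(1/3, 1/3, 1/3)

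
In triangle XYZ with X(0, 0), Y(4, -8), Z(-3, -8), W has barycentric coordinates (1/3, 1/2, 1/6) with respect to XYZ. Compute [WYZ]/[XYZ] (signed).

The signed ratio [WYZ]/[XYZ] equals the barycentric coordinate of W at vertex X, which is 1/3.

1/3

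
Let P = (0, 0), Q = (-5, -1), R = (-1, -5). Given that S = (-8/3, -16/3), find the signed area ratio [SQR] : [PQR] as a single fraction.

-1/3

[PQR] = ½·(0·(-1−(-5)) + (-5)·(-5−0) + (-1)·(0−(-1))) = ½·(0 + 25 − 1) = 12.
[SQR] = ½·((-8/3)·(-1−(-5)) + (-5)·(-5−(-16/3)) + (-1)·(-16/3−(-1))) = ½·(-32/3 − 5/3 + 13/3) = -4, so the ratio is (-4)/12 = -1/3.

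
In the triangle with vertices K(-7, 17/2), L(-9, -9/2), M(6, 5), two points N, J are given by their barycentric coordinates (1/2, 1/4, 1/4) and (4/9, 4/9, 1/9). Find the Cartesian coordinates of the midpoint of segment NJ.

Barycentric coordinates of the midpoint are the average: (17/36, 25/72, 13/72).
Converting: (17/36)·K + (25/72)·L + (13/72)·M = (-385/72, 161/48).

(-385/72, 161/48)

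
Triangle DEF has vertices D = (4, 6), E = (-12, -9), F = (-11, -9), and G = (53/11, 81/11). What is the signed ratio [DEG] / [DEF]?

-7/11

[DEF] = ½·(4·(-9−(-9)) + (-12)·(-9−6) + (-11)·(6−(-9))) = ½·(0 + 180 − 165) = 15/2.
[DEG] = ½·(4·(-9−(81/11)) + (-12)·(81/11−6) + (53/11)·(6−(-9))) = ½·(-720/11 − 180/11 + 795/11) = -105/22, so the ratio is (-105/22)/(15/2) = -7/11.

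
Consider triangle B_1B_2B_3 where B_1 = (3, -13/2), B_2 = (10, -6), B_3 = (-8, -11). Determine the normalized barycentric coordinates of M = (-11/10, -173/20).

Signed area of the reference triangle: [B_1B_2B_3] = ½·(3·(-6−(-11)) + 10·(-11−(-13/2)) + (-8)·(-13/2−(-6))) = ½·(15 − 45 + 4) = -13.
[MB_2B_3] = ½·((-11/10)·(-6−(-11)) + 10·(-11−(-173/20)) + (-8)·(-173/20−(-6))) = ½·(-11/2 − 47/2 + 106/5) = -39/10, so the B_1-coordinate is (-39/10)/(-13) = 3/10.
[B_1MB_3] = ½·(3·(-173/20−(-11)) + (-11/10)·(-11−(-13/2)) + (-8)·(-13/2−(-173/20))) = ½·(141/20 + 99/20 − 86/5) = -13/5, so the B_2-coordinate is 1/5.
[B_1B_2M] = ½·(3·(-6−(-173/20)) + 10·(-173/20−(-13/2)) + (-11/10)·(-13/2−(-6))) = ½·(159/20 − 43/2 + 11/20) = -13/2, so the B_3-coordinate is 1/2.

(3/10, 1/5, 1/2)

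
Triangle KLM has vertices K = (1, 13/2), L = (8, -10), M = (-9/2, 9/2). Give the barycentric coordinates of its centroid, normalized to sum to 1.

(1/3, 1/3, 1/3)

The centroid is the average of the vertices, so each weight is 1/3.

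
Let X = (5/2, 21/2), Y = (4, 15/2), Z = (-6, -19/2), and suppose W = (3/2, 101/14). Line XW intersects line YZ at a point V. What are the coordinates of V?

Barycentric coordinates of W with respect to XYZ: (5/7, 1/7, 1/7).
On side YZ the X-coordinate is zero; dropping W's X-weight 5/7 and renormalizing the remaining 1/7 : 1/7 gives weights 1/2, 1/2 on Y, Z.
V = (1/2)·(4, 15/2) + (1/2)·(-6, -19/2) = (-1, -1).

(-1, -1)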